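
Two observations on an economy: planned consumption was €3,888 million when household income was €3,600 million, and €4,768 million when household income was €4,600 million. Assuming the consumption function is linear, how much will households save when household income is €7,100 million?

MPC = (4768 − 3888)/(4600 − 3600) = 880/1000 = 0.88
a = 3888 − 0.88(3600) = 3888 − 3168 = 720
C = 720 + 0.88(7100) = 6968
S = 7100 − 6968 = 132

S = 132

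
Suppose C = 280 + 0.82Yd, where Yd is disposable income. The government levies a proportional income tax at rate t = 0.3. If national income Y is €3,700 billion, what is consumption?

C = 2403.8

Yd = (1 − 0.3)(3700) = 0.7(3700) = 2590
C = 280 + 0.82(2590) = 280 + 2123.8 = 2403.8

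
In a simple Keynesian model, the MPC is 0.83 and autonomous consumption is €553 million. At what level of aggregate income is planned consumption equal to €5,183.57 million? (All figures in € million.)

Y = 5579

553 + 0.83Y = 5183.57
0.83Y = 4630.57, so Y = 4630.57/0.83 = 5579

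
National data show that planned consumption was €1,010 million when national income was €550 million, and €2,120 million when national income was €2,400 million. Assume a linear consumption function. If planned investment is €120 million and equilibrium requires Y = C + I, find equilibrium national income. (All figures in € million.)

MPC = (2120 − 1010)/(2400 − 550) = 1110/1850 = 0.6
a = 1010 − 0.6(550) = 680
Equilibrium: Y = 680 + 0.6Y + 120
0.4Y = 800, so Y = 800/0.4 = 2000

Y = 2000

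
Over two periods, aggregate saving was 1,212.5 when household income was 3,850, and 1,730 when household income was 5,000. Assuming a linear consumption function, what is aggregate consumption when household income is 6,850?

MPS = ΔS/ΔY = (1730 − 1212.5)/(5000 − 3850) = 517.5/1150 = 0.45
MPC = 1 − MPS = 0.55
Autonomous saving = 1212.5 − 0.45(3850) = -520, so a = 520
C = 520 + 0.55(6850) = 520 + 3767.5 = 4287.5

C = 4287.5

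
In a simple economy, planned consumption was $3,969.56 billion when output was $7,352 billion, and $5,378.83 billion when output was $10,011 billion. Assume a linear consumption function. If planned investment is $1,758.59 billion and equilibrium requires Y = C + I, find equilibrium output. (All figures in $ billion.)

Y = 3897

MPC = (5378.83 − 3969.56)/(10011 − 7352) = 1409.27/2659 = 0.53
a = 3969.56 − 0.53(7352) = 73
Equilibrium: Y = 73 + 0.53Y + 1758.59
0.47Y = 1831.59, so Y = 1831.59/0.47 = 3897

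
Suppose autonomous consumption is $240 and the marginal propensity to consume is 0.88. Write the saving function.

S = -240 + 0.12Y

S = Y − C = Y − (240 + 0.88Y) = -240 + (1 − 0.88)Y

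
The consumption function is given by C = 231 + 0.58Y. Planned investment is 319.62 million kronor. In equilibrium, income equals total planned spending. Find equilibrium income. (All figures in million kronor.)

Y = 1311

Y = C + I = 231 + 0.58Y + 319.62
Y − 0.58Y = 550.62
0.42Y = 550.62, so Y = 550.62/0.42 = 1311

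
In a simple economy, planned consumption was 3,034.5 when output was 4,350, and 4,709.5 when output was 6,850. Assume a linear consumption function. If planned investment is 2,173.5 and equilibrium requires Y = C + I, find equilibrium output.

Y = 6950

MPC = (4709.5 − 3034.5)/(6850 − 4350) = 1675/2500 = 0.67
a = 3034.5 − 0.67(4350) = 120
Equilibrium: Y = 120 + 0.67Y + 2173.5
0.33Y = 2293.5, so Y = 2293.5/0.33 = 6950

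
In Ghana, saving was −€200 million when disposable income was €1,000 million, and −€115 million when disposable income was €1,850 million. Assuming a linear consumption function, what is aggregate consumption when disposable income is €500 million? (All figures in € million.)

C = 750

MPS = ΔS/ΔY = (-115 − (-200))/(1850 − 1000) = 85/850 = 0.1
MPC = 1 − MPS = 0.9
Autonomous saving = -200 − 0.1(1000) = -300, so a = 300
C = 300 + 0.9(500) = 300 + 450 = 750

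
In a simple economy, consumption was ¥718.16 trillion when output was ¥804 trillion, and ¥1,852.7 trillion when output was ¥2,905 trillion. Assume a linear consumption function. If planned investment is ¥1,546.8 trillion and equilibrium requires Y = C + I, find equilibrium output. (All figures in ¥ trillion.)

MPC = (1852.7 − 718.16)/(2905 − 804) = 1134.54/2101 = 0.54
a = 718.16 − 0.54(804) = 284
Equilibrium: Y = 284 + 0.54Y + 1546.8
0.46Y = 1830.8, so Y = 1830.8/0.46 = 3980

Y = 3980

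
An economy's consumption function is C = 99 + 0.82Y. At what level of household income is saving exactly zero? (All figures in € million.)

Y = 550

At break-even, C = Y: 99 + 0.82Y = Y
0.18Y = 99, so Y = 99/0.18 = 550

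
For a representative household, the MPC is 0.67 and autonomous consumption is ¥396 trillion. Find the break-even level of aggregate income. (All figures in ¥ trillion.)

Y = 1200

At break-even, C = Y: 396 + 0.67Y = Y
0.33Y = 396, so Y = 396/0.33 = 1200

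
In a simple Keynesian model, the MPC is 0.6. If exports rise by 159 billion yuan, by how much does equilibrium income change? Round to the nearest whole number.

The multiplier is 1/(1 − MPC) = 1/0.4.
ΔY = 159/0.4 = 397.50 ≈ 398

ΔY ≈ 398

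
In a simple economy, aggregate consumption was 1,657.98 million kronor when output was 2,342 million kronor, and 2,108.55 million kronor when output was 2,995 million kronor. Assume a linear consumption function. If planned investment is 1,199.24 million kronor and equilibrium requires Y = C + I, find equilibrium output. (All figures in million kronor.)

Y = 4004

MPC = (2108.55 − 1657.98)/(2995 − 2342) = 450.57/653 = 0.69
a = 1657.98 − 0.69(2342) = 42
Equilibrium: Y = 42 + 0.69Y + 1199.24
0.31Y = 1241.24, so Y = 1241.24/0.31 = 4004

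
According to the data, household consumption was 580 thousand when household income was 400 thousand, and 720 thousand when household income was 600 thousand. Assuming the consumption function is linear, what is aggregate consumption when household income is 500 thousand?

C = 650

MPC = (720 − 580)/(600 − 400) = 140/200 = 0.7
a = 580 − 0.7(400) = 580 − 280 = 300
C = 300 + 0.7(500) = 300 + 350 = 650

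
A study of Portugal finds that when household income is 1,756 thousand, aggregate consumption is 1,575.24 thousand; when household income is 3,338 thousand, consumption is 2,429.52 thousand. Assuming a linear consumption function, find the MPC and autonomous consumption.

MPC = 0.54; a = 627

MPC = ΔC/ΔY = (2429.52 − 1575.24)/(3338 − 1756) = 854.28/1582 = 0.54
a = C − MPC·Y = 1575.24 − 0.54(1756) = 1575.24 − 948.24 = 627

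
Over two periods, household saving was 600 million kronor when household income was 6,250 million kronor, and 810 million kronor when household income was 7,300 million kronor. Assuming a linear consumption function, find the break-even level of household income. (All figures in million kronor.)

MPS = ΔS/ΔY = (810 − 600)/(7300 − 6250) = 210/1050 = 0.2
MPC = 1 − MPS = 0.8
From S(6250) = 600: −a + 0.2(6250) = 600, so a = 1250 − 600 = 650
Break-even (S = 0): Y = a/MPS = 650/0.2 = 3250

Y = 3250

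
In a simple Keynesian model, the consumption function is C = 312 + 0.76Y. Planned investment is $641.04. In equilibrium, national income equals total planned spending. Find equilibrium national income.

Y = C + I = 312 + 0.76Y + 641.04
Y − 0.76Y = 953.04
0.24Y = 953.04, so Y = 953.04/0.24 = 3971

Y = 3971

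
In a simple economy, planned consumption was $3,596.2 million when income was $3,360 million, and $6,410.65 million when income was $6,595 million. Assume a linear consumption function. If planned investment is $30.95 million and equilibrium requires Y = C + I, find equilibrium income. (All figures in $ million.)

MPC = (6410.65 − 3596.2)/(6595 − 3360) = 2814.45/3235 = 0.87
a = 3596.2 − 0.87(3360) = 673
Equilibrium: Y = 673 + 0.87Y + 30.95
0.13Y = 703.95, so Y = 703.95/0.13 = 5415

Y = 5415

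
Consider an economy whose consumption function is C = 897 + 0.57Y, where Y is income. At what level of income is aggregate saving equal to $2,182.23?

Y = 7161

S = Y − C = -897 + 0.43Y
-897 + 0.43Y = 2182.23, so 0.43Y = 3079.23 and Y = 7161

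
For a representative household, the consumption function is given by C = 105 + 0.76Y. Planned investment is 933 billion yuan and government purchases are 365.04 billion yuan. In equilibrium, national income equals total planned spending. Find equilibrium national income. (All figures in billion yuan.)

Y = C + I + G = 105 + 0.76Y + 933 + 365.04
Y − 0.76Y = 1403.04
0.24Y = 1403.04, so Y = 1403.04/0.24 = 5846

Y = 5846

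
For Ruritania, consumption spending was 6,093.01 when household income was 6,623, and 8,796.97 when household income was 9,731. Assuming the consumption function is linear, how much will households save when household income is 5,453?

MPC = (8796.97 − 6093.01)/(9731 − 6623) = 2703.96/3108 = 0.87
a = 6093.01 − 0.87(6623) = 6093.01 − 5762.01 = 331
C = 331 + 0.87(5453) = 5075.11
S = 5453 − 5075.11 = 377.89

S = 377.89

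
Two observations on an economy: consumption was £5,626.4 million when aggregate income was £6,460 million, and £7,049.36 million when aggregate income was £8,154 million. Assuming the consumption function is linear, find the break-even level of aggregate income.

Y = 1250

MPC = (7049.36 − 5626.4)/(8154 − 6460) = 1422.96/1694 = 0.84
a = 5626.4 − 0.84(6460) = 5626.4 − 5426.4 = 200
Break-even: Y = a/(1−MPC) = 200/0.16 = 1250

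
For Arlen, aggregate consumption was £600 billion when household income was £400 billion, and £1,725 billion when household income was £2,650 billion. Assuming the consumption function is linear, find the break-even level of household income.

Y = 800

MPC = (1725 − 600)/(2650 − 400) = 1125/2250 = 0.5
a = 600 − 0.5(400) = 600 − 200 = 400
Break-even: Y = a/(1−MPC) = 400/0.5 = 800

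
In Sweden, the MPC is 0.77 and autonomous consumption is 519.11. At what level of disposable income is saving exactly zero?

At break-even, C = Y: 519.11 + 0.77Y = Y
0.23Y = 519.11, so Y = 519.11/0.23 = 2257

Y = 2257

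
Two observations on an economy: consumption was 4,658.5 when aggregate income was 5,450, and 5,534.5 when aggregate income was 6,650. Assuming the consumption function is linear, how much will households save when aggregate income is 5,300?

MPC = (5534.5 − 4658.5)/(6650 − 5450) = 876/1200 = 0.73
a = 4658.5 − 0.73(5450) = 4658.5 − 3978.5 = 680
C = 680 + 0.73(5300) = 4549
S = 5300 − 4549 = 751

S = 751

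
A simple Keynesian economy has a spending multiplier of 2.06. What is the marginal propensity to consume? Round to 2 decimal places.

MPC = 0.51

k = 1/(1 − MPC), so 1 − MPC = 1/k = 1/2.06 = 0.4854
MPC = 1 − 0.4854 = 0.51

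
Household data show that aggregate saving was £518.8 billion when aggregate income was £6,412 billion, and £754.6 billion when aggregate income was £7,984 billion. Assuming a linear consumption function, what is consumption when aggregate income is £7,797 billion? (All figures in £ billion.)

MPS = ΔS/ΔY = (754.6 − 518.8)/(7984 − 6412) = 235.8/1572 = 0.15
MPC = 1 − MPS = 0.85
Autonomous saving = 518.8 − 0.15(6412) = -443, so a = 443
C = 443 + 0.85(7797) = 443 + 6627.45 = 7070.45

C = 7070.45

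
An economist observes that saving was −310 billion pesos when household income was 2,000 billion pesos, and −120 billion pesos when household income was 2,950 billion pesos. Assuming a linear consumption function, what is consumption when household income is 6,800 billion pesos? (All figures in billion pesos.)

C = 6150

MPS = ΔS/ΔY = (-120 − (-310))/(2950 − 2000) = 190/950 = 0.2
MPC = 1 − MPS = 0.8
Autonomous saving = -310 − 0.2(2000) = -710, so a = 710
C = 710 + 0.8(6800) = 710 + 5440 = 6150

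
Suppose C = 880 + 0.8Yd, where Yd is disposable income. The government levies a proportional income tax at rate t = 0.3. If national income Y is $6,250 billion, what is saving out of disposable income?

Yd = (1 − 0.3)(6250) = 0.7(6250) = 4375
C = 880 + 0.8(4375) = 880 + 3500 = 4380
S = Yd − C = 4375 − 4380 = -5

S = -5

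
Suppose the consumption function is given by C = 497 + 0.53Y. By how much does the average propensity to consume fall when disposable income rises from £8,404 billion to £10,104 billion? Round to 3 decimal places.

ΔAPC = 0.010

At Y = 8404: C = 497 + 0.53(8404) = 4951.12, APC = 4951.12/8404 = 0.5891
At Y = 10104: C = 5852.12, APC = 5852.12/10104 = 0.5792
Fall in APC = 0.5891 − 0.5792 = 0.0099 ≈ 0.010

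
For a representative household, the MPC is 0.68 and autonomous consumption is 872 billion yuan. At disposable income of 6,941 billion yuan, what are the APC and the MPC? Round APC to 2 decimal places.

MPC = 0.68 (the slope of the consumption function)
C = 872 + 0.68(6941) = 5591.88, so APC = 5591.88/6941 = 0.81

APC = 0.81; MPC = 0.68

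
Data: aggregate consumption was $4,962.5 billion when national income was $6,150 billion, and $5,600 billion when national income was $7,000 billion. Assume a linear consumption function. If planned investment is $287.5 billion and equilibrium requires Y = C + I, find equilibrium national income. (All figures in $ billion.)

Y = 2550

MPC = (5600 − 4962.5)/(7000 − 6150) = 637.5/850 = 0.75
a = 4962.5 − 0.75(6150) = 350
Equilibrium: Y = 350 + 0.75Y + 287.5
0.25Y = 637.5, so Y = 637.5/0.25 = 2550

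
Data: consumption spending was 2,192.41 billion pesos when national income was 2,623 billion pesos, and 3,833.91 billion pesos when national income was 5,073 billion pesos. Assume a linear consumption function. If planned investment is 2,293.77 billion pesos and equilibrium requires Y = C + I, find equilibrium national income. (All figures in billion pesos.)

MPC = (3833.91 − 2192.41)/(5073 − 2623) = 1641.5/2450 = 0.67
a = 2192.41 − 0.67(2623) = 435
Equilibrium: Y = 435 + 0.67Y + 2293.77
0.33Y = 2728.77, so Y = 2728.77/0.33 = 8269

Y = 8269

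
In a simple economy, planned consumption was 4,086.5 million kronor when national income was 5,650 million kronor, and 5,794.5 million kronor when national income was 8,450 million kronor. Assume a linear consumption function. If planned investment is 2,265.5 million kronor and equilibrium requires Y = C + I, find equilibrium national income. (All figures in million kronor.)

Y = 7450

MPC = (5794.5 − 4086.5)/(8450 − 5650) = 1708/2800 = 0.61
a = 4086.5 − 0.61(5650) = 640
Equilibrium: Y = 640 + 0.61Y + 2265.5
0.39Y = 2905.5, so Y = 2905.5/0.39 = 7450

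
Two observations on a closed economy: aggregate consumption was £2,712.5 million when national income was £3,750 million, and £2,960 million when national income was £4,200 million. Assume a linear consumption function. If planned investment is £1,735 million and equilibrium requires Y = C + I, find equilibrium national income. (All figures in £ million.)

Y = 5300

MPC = (2960 − 2712.5)/(4200 − 3750) = 247.5/450 = 0.55
a = 2712.5 − 0.55(3750) = 650
Equilibrium: Y = 650 + 0.55Y + 1735
0.45Y = 2385, so Y = 2385/0.45 = 5300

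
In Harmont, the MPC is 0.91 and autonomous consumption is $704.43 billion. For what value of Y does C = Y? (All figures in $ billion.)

At break-even, C = Y: 704.43 + 0.91Y = Y
0.09Y = 704.43, so Y = 704.43/0.09 = 7827

Y = 7827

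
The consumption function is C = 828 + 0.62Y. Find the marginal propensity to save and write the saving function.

MPS = 1 − MPC = 1 − 0.62 = 0.38
S = Y − C = -828 + 0.38Y

MPS = 0.38; S = -828 + 0.38Y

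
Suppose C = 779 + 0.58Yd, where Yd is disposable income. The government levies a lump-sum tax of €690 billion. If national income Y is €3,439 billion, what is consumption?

C = 2373.42

Yd = Y − T = 3439 − 690 = 2749
C = 779 + 0.58(2749) = 779 + 1594.42 = 2373.42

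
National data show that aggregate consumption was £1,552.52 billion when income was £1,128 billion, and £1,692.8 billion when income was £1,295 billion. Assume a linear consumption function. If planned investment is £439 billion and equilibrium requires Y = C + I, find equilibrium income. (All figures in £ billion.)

Y = 6525

MPC = (1692.8 − 1552.52)/(1295 − 1128) = 140.28/167 = 0.84
a = 1552.52 − 0.84(1128) = 605
Equilibrium: Y = 605 + 0.84Y + 439
0.16Y = 1044, so Y = 1044/0.16 = 6525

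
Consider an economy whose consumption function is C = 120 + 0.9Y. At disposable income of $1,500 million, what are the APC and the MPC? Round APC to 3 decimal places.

MPC = 0.9 (the slope of the consumption function)
C = 120 + 0.9(1500) = 1470, so APC = 1470/1500 = 0.980

APC = 0.980; MPC = 0.9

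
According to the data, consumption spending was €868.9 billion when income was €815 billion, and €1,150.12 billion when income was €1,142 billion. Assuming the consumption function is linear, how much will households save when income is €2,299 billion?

S = 153.86

MPC = (1150.12 − 868.9)/(1142 − 815) = 281.22/327 = 0.86
a = 868.9 − 0.86(815) = 868.9 − 700.9 = 168
C = 168 + 0.86(2299) = 2145.14
S = 2299 − 2145.14 = 153.86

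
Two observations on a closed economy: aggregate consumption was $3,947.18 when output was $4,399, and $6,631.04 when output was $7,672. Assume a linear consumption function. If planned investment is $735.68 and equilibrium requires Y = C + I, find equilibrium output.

Y = 5976

MPC = (6631.04 − 3947.18)/(7672 − 4399) = 2683.86/3273 = 0.82
a = 3947.18 − 0.82(4399) = 340
Equilibrium: Y = 340 + 0.82Y + 735.68
0.18Y = 1075.68, so Y = 1075.68/0.18 = 5976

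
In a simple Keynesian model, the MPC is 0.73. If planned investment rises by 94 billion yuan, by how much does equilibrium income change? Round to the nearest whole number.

The multiplier is 1/(1 − MPC) = 1/0.27.
ΔY = 94/0.27 = 348.15 ≈ 348

ΔY ≈ 348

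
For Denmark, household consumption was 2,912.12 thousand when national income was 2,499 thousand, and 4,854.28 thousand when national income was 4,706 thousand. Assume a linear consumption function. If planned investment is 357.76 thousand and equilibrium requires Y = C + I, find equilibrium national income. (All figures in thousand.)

Y = 8923

MPC = (4854.28 − 2912.12)/(4706 − 2499) = 1942.16/2207 = 0.88
a = 2912.12 − 0.88(2499) = 713
Equilibrium: Y = 713 + 0.88Y + 357.76
0.12Y = 1070.76, so Y = 1070.76/0.12 = 8923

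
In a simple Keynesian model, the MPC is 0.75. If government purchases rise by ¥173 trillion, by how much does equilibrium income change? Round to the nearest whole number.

The multiplier is 1/(1 − MPC) = 1/0.25.
ΔY = 173/0.25 = 692.00 ≈ 692

ΔY ≈ 692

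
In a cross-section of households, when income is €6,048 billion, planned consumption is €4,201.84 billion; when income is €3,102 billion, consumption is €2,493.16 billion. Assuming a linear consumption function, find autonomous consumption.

MPC = ΔC/ΔY = (4201.84 − 2493.16)/(6048 − 3102) = 1708.68/2946 = 0.58
a = C − MPC·Y = 2493.16 − 0.58(3102) = 2493.16 − 1799.16 = 694

a = 694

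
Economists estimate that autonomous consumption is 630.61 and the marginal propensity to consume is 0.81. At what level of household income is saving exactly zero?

At break-even, C = Y: 630.61 + 0.81Y = Y
0.19Y = 630.61, so Y = 630.61/0.19 = 3319

Y = 3319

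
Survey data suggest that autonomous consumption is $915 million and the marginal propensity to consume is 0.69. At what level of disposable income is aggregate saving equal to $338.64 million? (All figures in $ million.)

Y = 4044

S = Y − C = -915 + 0.31Y
-915 + 0.31Y = 338.64, so 0.31Y = 1253.64 and Y = 4044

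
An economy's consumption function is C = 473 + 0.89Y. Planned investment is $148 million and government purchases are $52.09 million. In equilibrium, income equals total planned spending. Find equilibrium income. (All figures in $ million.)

Y = C + I + G = 473 + 0.89Y + 148 + 52.09
Y − 0.89Y = 673.09
0.11Y = 673.09, so Y = 673.09/0.11 = 6119

Y = 6119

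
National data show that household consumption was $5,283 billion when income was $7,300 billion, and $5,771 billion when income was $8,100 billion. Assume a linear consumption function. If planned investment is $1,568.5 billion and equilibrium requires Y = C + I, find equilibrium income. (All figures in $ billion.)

Y = 6150

MPC = (5771 − 5283)/(8100 − 7300) = 488/800 = 0.61
a = 5283 − 0.61(7300) = 830
Equilibrium: Y = 830 + 0.61Y + 1568.5
0.39Y = 2398.5, so Y = 2398.5/0.39 = 6150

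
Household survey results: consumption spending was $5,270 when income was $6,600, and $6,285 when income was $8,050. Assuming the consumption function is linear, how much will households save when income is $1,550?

S = -185

MPC = (6285 − 5270)/(8050 − 6600) = 1015/1450 = 0.7
a = 5270 − 0.7(6600) = 5270 − 4620 = 650
C = 650 + 0.7(1550) = 1735
S = 1550 − 1735 = -185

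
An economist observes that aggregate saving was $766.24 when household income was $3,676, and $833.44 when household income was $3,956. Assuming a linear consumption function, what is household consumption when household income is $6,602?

C = 5133.52

MPS = ΔS/ΔY = (833.44 − 766.24)/(3956 − 3676) = 67.2/280 = 0.24
MPC = 1 − MPS = 0.76
Autonomous saving = 766.24 − 0.24(3676) = -116, so a = 116
C = 116 + 0.76(6602) = 116 + 5017.52 = 5133.52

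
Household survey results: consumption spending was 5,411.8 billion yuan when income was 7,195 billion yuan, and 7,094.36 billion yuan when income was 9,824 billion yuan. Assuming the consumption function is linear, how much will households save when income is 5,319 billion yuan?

MPC = (7094.36 − 5411.8)/(9824 − 7195) = 1682.56/2629 = 0.64
a = 5411.8 − 0.64(7195) = 5411.8 − 4604.8 = 807
C = 807 + 0.64(5319) = 4211.16
S = 5319 − 4211.16 = 1107.84

S = 1107.84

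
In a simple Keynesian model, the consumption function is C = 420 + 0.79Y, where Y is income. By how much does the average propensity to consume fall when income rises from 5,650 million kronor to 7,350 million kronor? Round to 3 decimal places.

At Y = 5650: C = 420 + 0.79(5650) = 4883.5, APC = 4883.5/5650 = 0.8643
At Y = 7350: C = 6226.5, APC = 6226.5/7350 = 0.8471
Fall in APC = 0.8643 − 0.8471 = 0.0172 ≈ 0.017

ΔAPC = 0.017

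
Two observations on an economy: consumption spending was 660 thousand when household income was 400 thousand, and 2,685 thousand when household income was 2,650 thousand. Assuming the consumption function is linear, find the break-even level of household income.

MPC = (2685 − 660)/(2650 − 400) = 2025/2250 = 0.9
a = 660 − 0.9(400) = 660 − 360 = 300
Break-even: Y = a/(1−MPC) = 300/0.1 = 3000

Y = 3000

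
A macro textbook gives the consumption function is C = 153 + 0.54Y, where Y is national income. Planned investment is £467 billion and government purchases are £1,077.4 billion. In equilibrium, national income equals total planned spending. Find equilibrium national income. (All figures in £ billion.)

Y = 3690

Y = C + I + G = 153 + 0.54Y + 467 + 1077.4
Y − 0.54Y = 1697.4
0.46Y = 1697.4, so Y = 1697.4/0.46 = 3690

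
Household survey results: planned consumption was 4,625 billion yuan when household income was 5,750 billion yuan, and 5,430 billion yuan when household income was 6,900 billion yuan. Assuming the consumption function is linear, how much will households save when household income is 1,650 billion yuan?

MPC = (5430 − 4625)/(6900 − 5750) = 805/1150 = 0.7
a = 4625 − 0.7(5750) = 4625 − 4025 = 600
C = 600 + 0.7(1650) = 1755
S = 1650 − 1755 = -105

S = -105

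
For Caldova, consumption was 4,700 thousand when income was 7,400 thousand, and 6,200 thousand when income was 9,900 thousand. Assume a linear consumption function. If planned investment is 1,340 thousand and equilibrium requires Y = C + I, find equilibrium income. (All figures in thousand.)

MPC = (6200 − 4700)/(9900 − 7400) = 1500/2500 = 0.6
a = 4700 − 0.6(7400) = 260
Equilibrium: Y = 260 + 0.6Y + 1340
0.4Y = 1600, so Y = 1600/0.4 = 4000

Y = 4000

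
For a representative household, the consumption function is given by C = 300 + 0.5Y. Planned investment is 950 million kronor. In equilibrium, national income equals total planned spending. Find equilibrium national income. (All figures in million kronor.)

Y = 2500

Y = C + I = 300 + 0.5Y + 950
Y − 0.5Y = 1250
0.5Y = 1250, so Y = 1250/0.5 = 2500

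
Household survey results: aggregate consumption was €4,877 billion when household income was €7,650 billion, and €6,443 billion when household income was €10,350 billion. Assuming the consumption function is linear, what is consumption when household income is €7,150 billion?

MPC = (6443 − 4877)/(10350 − 7650) = 1566/2700 = 0.58
a = 4877 − 0.58(7650) = 4877 − 4437 = 440
C = 440 + 0.58(7150) = 440 + 4147 = 4587

C = 4587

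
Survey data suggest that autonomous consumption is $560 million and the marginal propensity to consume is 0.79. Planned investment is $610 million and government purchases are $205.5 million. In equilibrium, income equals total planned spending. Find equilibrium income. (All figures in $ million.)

Y = C + I + G = 560 + 0.79Y + 610 + 205.5
Y − 0.79Y = 1375.5
0.21Y = 1375.5, so Y = 1375.5/0.21 = 6550

Y = 6550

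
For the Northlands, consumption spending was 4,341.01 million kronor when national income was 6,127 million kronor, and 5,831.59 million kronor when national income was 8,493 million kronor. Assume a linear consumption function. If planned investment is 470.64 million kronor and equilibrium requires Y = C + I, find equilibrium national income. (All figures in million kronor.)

MPC = (5831.59 − 4341.01)/(8493 − 6127) = 1490.58/2366 = 0.63
a = 4341.01 − 0.63(6127) = 481
Equilibrium: Y = 481 + 0.63Y + 470.64
0.37Y = 951.64, so Y = 951.64/0.37 = 2572

Y = 2572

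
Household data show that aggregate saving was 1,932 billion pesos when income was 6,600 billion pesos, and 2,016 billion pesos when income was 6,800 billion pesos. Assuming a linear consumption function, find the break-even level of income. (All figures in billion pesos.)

Y = 2000

MPS = ΔS/ΔY = (2016 − 1932)/(6800 − 6600) = 84/200 = 0.42
MPC = 1 − MPS = 0.58
From S(6600) = 1932: −a + 0.42(6600) = 1932, so a = 2772 − 1932 = 840
Break-even (S = 0): Y = a/MPS = 840/0.42 = 2000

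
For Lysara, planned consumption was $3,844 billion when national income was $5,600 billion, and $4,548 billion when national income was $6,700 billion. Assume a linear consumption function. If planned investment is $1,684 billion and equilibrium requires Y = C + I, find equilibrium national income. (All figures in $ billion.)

MPC = (4548 − 3844)/(6700 − 5600) = 704/1100 = 0.64
a = 3844 − 0.64(5600) = 260
Equilibrium: Y = 260 + 0.64Y + 1684
0.36Y = 1944, so Y = 1944/0.36 = 5400

Y = 5400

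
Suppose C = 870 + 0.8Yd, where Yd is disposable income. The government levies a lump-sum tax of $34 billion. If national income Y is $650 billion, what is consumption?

C = 1362.8

Yd = Y − T = 650 − 34 = 616
C = 870 + 0.8(616) = 870 + 492.8 = 1362.8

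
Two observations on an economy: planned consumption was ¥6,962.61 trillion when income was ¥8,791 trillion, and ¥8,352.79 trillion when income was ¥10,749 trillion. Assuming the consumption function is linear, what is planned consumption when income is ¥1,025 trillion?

MPC = (8352.79 − 6962.61)/(10749 − 8791) = 1390.18/1958 = 0.71
a = 6962.61 − 0.71(8791) = 6962.61 − 6241.61 = 721
C = 721 + 0.71(1025) = 721 + 727.75 = 1448.75

C = 1448.75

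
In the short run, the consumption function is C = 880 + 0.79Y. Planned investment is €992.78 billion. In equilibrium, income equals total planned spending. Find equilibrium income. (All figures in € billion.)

Y = 8918

Y = C + I = 880 + 0.79Y + 992.78
Y − 0.79Y = 1872.78
0.21Y = 1872.78, so Y = 1872.78/0.21 = 8918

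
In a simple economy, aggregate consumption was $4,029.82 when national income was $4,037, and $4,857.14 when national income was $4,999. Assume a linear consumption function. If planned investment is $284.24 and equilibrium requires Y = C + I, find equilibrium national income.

MPC = (4857.14 − 4029.82)/(4999 − 4037) = 827.32/962 = 0.86
a = 4029.82 − 0.86(4037) = 558
Equilibrium: Y = 558 + 0.86Y + 284.24
0.14Y = 842.24, so Y = 842.24/0.14 = 6016

Y = 6016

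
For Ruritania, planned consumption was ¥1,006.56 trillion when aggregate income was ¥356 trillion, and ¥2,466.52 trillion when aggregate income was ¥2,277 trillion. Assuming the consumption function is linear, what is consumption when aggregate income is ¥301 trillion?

C = 964.76

MPC = (2466.52 − 1006.56)/(2277 − 356) = 1459.96/1921 = 0.76
a = 1006.56 − 0.76(356) = 1006.56 − 270.56 = 736
C = 736 + 0.76(301) = 736 + 228.76 = 964.76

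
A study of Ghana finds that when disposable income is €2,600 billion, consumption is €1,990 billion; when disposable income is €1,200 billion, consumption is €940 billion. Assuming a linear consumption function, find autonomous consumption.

MPC = ΔC/ΔY = (1990 − 940)/(2600 − 1200) = 1050/1400 = 0.75
a = C − MPC·Y = 940 − 0.75(1200) = 940 − 900 = 40

a = 40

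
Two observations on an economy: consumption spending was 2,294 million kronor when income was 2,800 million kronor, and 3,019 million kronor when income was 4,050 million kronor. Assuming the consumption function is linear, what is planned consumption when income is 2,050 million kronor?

MPC = (3019 − 2294)/(4050 − 2800) = 725/1250 = 0.58
a = 2294 − 0.58(2800) = 2294 − 1624 = 670
C = 670 + 0.58(2050) = 670 + 1189 = 1859

C = 1859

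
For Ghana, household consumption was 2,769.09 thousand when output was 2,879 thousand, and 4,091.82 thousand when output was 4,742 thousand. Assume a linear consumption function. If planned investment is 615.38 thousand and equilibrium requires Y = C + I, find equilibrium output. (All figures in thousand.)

MPC = (4091.82 − 2769.09)/(4742 − 2879) = 1322.73/1863 = 0.71
a = 2769.09 − 0.71(2879) = 725
Equilibrium: Y = 725 + 0.71Y + 615.38
0.29Y = 1340.38, so Y = 1340.38/0.29 = 4622

Y = 4622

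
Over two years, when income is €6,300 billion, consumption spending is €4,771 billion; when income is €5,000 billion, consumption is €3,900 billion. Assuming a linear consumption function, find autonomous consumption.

a = 550

MPC = ΔC/ΔY = (4771 − 3900)/(6300 − 5000) = 871/1300 = 0.67
a = C − MPC·Y = 3900 − 0.67(5000) = 3900 − 3350 = 550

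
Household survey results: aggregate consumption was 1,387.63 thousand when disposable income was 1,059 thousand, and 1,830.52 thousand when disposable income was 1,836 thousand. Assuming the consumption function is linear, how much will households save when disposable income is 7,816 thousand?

MPC = (1830.52 − 1387.63)/(1836 − 1059) = 442.89/777 = 0.57
a = 1387.63 − 0.57(1059) = 1387.63 − 603.63 = 784
C = 784 + 0.57(7816) = 5239.12
S = 7816 − 5239.12 = 2576.88

S = 2576.88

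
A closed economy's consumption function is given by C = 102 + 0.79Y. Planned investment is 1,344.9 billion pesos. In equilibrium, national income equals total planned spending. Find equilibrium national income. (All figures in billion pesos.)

Y = C + I = 102 + 0.79Y + 1344.9
Y − 0.79Y = 1446.9
0.21Y = 1446.9, so Y = 1446.9/0.21 = 6890

Y = 6890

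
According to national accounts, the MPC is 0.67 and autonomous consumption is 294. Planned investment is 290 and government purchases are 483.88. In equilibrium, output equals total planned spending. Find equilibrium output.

Y = C + I + G = 294 + 0.67Y + 290 + 483.88
Y − 0.67Y = 1067.88
0.33Y = 1067.88, so Y = 1067.88/0.33 = 3236

Y = 3236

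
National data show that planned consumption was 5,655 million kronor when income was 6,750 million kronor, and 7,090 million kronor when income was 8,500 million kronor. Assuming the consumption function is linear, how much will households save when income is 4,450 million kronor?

MPC = (7090 − 5655)/(8500 − 6750) = 1435/1750 = 0.82
a = 5655 − 0.82(6750) = 5655 − 5535 = 120
C = 120 + 0.82(4450) = 3769
S = 4450 − 3769 = 681

S = 681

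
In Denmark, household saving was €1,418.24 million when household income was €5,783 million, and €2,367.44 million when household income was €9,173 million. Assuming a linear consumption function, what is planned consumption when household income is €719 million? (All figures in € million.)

MPS = ΔS/ΔY = (2367.44 − 1418.24)/(9173 − 5783) = 949.2/3390 = 0.28
MPC = 1 − MPS = 0.72
Autonomous saving = 1418.24 − 0.28(5783) = -201, so a = 201
C = 201 + 0.72(719) = 201 + 517.68 = 718.68

C = 718.68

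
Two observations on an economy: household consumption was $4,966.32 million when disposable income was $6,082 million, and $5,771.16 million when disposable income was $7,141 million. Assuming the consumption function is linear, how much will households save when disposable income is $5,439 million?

MPC = (5771.16 − 4966.32)/(7141 − 6082) = 804.84/1059 = 0.76
a = 4966.32 − 0.76(6082) = 4966.32 − 4622.32 = 344
C = 344 + 0.76(5439) = 4477.64
S = 5439 − 4477.64 = 961.36

S = 961.36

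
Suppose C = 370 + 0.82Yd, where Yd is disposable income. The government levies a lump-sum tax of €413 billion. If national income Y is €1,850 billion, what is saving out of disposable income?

Yd = Y − T = 1850 − 413 = 1437
C = 370 + 0.82(1437) = 370 + 1178.34 = 1548.34
S = Yd − C = 1437 − 1548.34 = -111.34

S = -111.34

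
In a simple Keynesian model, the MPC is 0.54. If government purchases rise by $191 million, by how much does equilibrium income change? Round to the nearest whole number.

ΔY ≈ 415

The multiplier is 1/(1 − MPC) = 1/0.46.
ΔY = 191/0.46 = 415.22 ≈ 415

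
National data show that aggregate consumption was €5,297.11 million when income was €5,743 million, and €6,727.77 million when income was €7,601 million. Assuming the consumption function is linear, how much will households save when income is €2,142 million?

MPC = (6727.77 − 5297.11)/(7601 − 5743) = 1430.66/1858 = 0.77
a = 5297.11 − 0.77(5743) = 5297.11 − 4422.11 = 875
C = 875 + 0.77(2142) = 2524.34
S = 2142 − 2524.34 = -382.34

S = -382.34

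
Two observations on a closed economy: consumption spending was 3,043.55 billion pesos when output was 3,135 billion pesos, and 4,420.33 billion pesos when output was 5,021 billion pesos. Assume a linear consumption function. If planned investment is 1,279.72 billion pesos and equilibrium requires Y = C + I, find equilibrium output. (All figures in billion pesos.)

MPC = (4420.33 − 3043.55)/(5021 − 3135) = 1376.78/1886 = 0.73
a = 3043.55 − 0.73(3135) = 755
Equilibrium: Y = 755 + 0.73Y + 1279.72
0.27Y = 2034.72, so Y = 2034.72/0.27 = 7536

Y = 7536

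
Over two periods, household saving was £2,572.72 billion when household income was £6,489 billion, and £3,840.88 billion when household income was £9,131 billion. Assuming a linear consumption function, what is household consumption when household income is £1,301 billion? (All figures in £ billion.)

MPS = ΔS/ΔY = (3840.88 − 2572.72)/(9131 − 6489) = 1268.16/2642 = 0.48
MPC = 1 − MPS = 0.52
Autonomous saving = 2572.72 − 0.48(6489) = -542, so a = 542
C = 542 + 0.52(1301) = 542 + 676.52 = 1218.52

C = 1218.52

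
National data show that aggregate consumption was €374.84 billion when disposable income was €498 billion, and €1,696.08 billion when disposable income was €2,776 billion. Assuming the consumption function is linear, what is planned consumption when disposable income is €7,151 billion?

C = 4233.58

MPC = (1696.08 − 374.84)/(2776 − 498) = 1321.24/2278 = 0.58
a = 374.84 − 0.58(498) = 374.84 − 288.84 = 86
C = 86 + 0.58(7151) = 86 + 4147.58 = 4233.58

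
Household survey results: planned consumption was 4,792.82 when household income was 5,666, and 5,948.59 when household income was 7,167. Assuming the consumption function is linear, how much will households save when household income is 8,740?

S = 1580.2

MPC = (5948.59 − 4792.82)/(7167 − 5666) = 1155.77/1501 = 0.77
a = 4792.82 − 0.77(5666) = 4792.82 − 4362.82 = 430
C = 430 + 0.77(8740) = 7159.8
S = 8740 − 7159.8 = 1580.2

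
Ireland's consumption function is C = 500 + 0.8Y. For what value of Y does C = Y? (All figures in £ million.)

Y = 2500

At break-even, C = Y: 500 + 0.8Y = Y
0.2Y = 500, so Y = 500/0.2 = 2500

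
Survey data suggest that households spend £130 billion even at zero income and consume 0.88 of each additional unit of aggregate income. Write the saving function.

S = -130 + 0.12Y

S = Y − C = Y − (130 + 0.88Y) = -130 + (1 − 0.88)Y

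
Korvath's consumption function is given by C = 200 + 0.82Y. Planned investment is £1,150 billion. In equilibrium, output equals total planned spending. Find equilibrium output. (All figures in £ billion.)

Y = 7500

Y = C + I = 200 + 0.82Y + 1150
Y − 0.82Y = 1350
0.18Y = 1350, so Y = 1350/0.18 = 7500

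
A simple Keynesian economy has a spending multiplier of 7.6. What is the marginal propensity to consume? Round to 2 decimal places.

MPC = 0.87

k = 1/(1 − MPC), so 1 − MPC = 1/k = 1/7.6 = 0.1316
MPC = 1 − 0.1316 = 0.87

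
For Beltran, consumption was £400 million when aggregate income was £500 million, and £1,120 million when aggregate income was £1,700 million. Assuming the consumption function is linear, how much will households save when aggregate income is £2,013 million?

S = 705.2

MPC = (1120 − 400)/(1700 − 500) = 720/1200 = 0.6
a = 400 − 0.6(500) = 400 − 300 = 100
C = 100 + 0.6(2013) = 1307.8
S = 2013 − 1307.8 = 705.2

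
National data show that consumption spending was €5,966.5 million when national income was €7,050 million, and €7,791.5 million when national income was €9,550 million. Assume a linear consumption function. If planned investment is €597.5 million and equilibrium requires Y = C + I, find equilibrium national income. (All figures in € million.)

MPC = (7791.5 − 5966.5)/(9550 − 7050) = 1825/2500 = 0.73
a = 5966.5 − 0.73(7050) = 820
Equilibrium: Y = 820 + 0.73Y + 597.5
0.27Y = 1417.5, so Y = 1417.5/0.27 = 5250

Y = 5250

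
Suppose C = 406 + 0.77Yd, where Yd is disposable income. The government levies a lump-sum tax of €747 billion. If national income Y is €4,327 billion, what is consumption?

Yd = Y − T = 4327 − 747 = 3580
C = 406 + 0.77(3580) = 406 + 2756.6 = 3162.6

C = 3162.6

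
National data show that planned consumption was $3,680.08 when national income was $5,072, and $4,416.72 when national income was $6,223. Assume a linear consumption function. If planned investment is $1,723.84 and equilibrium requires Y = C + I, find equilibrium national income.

MPC = (4416.72 − 3680.08)/(6223 − 5072) = 736.64/1151 = 0.64
a = 3680.08 − 0.64(5072) = 434
Equilibrium: Y = 434 + 0.64Y + 1723.84
0.36Y = 2157.84, so Y = 2157.84/0.36 = 5994

Y = 5994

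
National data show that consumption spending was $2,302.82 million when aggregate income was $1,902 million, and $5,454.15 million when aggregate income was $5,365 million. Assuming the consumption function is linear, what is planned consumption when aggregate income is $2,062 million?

MPC = (5454.15 − 2302.82)/(5365 − 1902) = 3151.33/3463 = 0.91
a = 2302.82 − 0.91(1902) = 2302.82 − 1730.82 = 572
C = 572 + 0.91(2062) = 572 + 1876.42 = 2448.42

C = 2448.42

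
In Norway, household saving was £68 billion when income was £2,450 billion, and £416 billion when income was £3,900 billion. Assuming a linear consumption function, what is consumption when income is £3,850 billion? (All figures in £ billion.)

MPS = ΔS/ΔY = (416 − 68)/(3900 − 2450) = 348/1450 = 0.24
MPC = 1 − MPS = 0.76
Autonomous saving = 68 − 0.24(2450) = -520, so a = 520
C = 520 + 0.76(3850) = 520 + 2926 = 3446

C = 3446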